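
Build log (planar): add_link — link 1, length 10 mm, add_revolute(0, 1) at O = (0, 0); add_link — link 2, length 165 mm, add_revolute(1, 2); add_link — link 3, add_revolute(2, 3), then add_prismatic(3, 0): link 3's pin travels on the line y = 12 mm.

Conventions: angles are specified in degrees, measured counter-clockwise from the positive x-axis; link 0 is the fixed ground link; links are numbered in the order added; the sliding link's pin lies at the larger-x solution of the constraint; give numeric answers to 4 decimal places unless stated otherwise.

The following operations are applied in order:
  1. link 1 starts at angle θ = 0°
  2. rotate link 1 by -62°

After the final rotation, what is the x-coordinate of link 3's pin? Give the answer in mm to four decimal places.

geometry: r = 10 mm, L = 165 mm, e = 12 mm; θ starts at 0°
rotate link 1 by -62°: θ ← 0° -62° = -62°
crank pin P = (r cos θ, r sin θ) = (4.694716, -8.829476)
h = r sin θ − e = -8.829476 − 12 = -20.829476
x = r cos θ + √(L² − h²) = 4.694716 + 163.679971 = 168.374687

168.3747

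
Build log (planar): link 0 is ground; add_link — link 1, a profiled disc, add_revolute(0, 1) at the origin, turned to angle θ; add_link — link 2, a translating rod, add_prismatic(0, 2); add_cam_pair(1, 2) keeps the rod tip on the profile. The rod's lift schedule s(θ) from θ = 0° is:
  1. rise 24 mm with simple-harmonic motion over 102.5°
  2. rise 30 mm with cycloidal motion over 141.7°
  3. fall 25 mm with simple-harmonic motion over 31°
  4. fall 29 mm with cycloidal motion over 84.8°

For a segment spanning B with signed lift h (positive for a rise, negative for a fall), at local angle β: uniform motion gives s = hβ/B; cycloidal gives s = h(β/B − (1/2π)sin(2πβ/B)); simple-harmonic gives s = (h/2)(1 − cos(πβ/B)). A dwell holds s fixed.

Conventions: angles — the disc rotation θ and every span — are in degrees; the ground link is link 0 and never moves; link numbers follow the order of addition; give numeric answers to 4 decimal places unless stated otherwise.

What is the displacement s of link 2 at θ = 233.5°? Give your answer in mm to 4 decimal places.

seg 1 [0°–102.5°] simple-harmonic, h=24: full span → s += 24 → s = 24.0000
seg 2 [102.5°–244.2°] cycloidal, h=30: θ=233.5° here. β=131, B=141.7. 30·(0.9245 − sin(2π·0.9245)/(2π)) = 29.9160 → s = 53.9160

53.9160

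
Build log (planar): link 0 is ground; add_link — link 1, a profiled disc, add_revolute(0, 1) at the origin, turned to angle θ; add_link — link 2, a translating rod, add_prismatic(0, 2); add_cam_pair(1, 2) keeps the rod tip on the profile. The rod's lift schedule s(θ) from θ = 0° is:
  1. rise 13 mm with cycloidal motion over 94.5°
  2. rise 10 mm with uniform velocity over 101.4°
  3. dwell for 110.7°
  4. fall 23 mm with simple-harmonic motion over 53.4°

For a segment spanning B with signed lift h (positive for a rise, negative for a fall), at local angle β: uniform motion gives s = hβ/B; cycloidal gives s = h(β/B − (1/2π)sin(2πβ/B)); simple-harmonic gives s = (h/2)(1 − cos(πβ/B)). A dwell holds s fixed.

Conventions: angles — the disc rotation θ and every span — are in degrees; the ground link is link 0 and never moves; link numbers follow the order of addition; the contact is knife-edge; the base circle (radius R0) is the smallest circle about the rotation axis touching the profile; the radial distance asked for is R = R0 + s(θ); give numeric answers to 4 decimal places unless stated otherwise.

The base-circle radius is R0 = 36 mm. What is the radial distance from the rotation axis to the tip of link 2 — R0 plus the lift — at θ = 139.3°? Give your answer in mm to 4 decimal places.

seg 1 [0°–94.5°] cycloidal, h=13: full span → s += 13 → s = 13.0000
seg 2 [94.5°–195.9°] uniform, h=10: θ=139.3° here. β=44.8, B=101.4. 10·44.8/101.4 = 4.4181 → s = 17.4181
R = R0 + s = 36 + 17.4181 = 53.4181

53.4181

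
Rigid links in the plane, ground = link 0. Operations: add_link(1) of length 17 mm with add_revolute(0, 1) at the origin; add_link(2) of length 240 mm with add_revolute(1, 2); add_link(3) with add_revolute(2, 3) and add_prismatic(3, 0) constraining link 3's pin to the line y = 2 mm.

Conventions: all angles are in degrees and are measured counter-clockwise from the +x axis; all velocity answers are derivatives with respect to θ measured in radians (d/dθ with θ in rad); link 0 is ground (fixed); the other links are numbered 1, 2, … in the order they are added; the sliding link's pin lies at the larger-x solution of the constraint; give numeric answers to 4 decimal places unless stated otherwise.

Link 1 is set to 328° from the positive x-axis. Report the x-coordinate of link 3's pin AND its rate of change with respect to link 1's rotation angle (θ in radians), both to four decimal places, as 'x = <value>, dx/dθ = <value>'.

geometry: r = 17 mm, L = 240 mm, e = 2 mm
crank pin P = (r cos θ, r sin θ) = (14.416818, -9.008627)
h = r sin θ − e = -9.008627 − 2 = -11.008627
x = r cos θ + √(L² − h²) = 14.416818 + 239.747388 = 254.164206
dx/dθ = −r sin θ − h·r cos θ/√(L² − h²) (θ in radians; h = -11.008627) = 9.670613

x = 254.1642, dx/dθ = 9.6706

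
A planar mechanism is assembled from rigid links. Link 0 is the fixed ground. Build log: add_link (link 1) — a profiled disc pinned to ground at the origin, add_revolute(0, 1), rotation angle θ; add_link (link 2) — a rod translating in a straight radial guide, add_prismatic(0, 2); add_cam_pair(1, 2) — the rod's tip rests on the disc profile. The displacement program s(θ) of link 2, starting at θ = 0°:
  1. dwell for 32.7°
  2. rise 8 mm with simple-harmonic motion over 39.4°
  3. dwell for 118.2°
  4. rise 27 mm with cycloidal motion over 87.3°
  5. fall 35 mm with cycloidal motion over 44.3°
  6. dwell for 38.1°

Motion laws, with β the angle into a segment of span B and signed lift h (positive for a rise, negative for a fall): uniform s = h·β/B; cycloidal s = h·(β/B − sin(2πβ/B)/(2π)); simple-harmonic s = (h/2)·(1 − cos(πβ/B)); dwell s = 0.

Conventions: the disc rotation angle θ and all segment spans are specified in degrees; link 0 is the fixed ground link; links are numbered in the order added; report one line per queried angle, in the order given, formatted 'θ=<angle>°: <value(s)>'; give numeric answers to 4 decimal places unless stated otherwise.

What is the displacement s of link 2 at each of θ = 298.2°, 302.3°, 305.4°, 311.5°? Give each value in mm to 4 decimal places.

seg 1 [0°–32.7°] dwell: s stays 0.0000
seg 2 [32.7°–72.1°] simple-harmonic, h=8: full span → s += 8 → s = 8.0000
seg 3 [72.1°–190.3°] dwell: s stays 8.0000
seg 4 [190.3°–277.6°] cycloidal, h=27: full span → s += 27 → s = 35.0000
seg 5 [277.6°–321.9°] cycloidal, h=-35: θ=298.2° here. β=20.6, B=44.3. -35·(0.4650 − sin(2π·0.4650)/(2π)) = -15.0606 → s = 19.9394
seg 5 [277.6°–321.9°] cycloidal, h=-35: θ=302.3° here. β=24.7, B=44.3. -35·(0.5576 − sin(2π·0.5576)/(2π)) = -21.4857 → s = 13.5143
seg 5 [277.6°–321.9°] cycloidal, h=-35: θ=305.4° here. β=27.8, B=44.3. -35·(0.6275 − sin(2π·0.6275)/(2π)) = -25.9651 → s = 9.0349
seg 5 [277.6°–321.9°] cycloidal, h=-35: θ=311.5° here. β=33.9, B=44.3. -35·(0.7652 − sin(2π·0.7652)/(2π)) = -32.3282 → s = 2.6718

θ=298.2°: 19.9394
θ=302.3°: 13.5143
θ=305.4°: 9.0349
θ=311.5°: 2.6718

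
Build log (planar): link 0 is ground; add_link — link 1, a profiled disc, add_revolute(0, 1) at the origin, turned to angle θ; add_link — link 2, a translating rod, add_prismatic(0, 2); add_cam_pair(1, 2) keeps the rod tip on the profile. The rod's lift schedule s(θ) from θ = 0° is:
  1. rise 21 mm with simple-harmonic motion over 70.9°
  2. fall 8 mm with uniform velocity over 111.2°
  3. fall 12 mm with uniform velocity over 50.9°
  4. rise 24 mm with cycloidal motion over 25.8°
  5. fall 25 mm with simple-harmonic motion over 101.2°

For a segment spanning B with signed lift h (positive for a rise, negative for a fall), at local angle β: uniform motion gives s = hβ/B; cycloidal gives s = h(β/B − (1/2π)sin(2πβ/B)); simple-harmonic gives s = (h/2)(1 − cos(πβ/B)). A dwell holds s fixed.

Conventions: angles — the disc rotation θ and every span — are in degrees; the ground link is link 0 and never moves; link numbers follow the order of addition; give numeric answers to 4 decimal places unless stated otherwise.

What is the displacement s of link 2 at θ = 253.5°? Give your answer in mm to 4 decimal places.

seg 1 [0°–70.9°] simple-harmonic, h=21: full span → s += 21 → s = 21.0000
seg 2 [70.9°–182.1°] uniform, h=-8: full span → s += -8 → s = 13.0000
seg 3 [182.1°–233°] uniform, h=-12: full span → s += -12 → s = 1.0000
seg 4 [233°–258.8°] cycloidal, h=24: θ=253.5° here. β=20.5, B=25.8. 24·(0.7946 − sin(2π·0.7946)/(2π)) = 22.7407 → s = 23.7407

23.7407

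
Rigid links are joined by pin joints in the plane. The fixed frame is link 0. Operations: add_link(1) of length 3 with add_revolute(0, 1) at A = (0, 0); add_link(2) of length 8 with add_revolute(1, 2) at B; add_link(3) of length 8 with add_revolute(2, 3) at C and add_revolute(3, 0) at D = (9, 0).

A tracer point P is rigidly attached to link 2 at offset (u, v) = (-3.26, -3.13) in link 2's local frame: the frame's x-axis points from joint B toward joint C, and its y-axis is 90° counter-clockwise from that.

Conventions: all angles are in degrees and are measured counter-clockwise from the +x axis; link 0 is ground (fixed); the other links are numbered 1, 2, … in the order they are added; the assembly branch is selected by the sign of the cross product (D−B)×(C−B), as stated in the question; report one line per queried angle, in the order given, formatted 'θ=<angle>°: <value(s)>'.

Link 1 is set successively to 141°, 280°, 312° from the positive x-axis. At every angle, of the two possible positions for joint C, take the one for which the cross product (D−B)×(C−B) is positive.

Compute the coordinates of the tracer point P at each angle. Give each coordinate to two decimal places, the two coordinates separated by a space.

A=(0,0), D=(9.00,0)
θ=141°: B = A + 3.00·(cos141°, sin141°) = (-2.3314, 1.8880)
θ=141°: |BD| = 11.4876
θ=141°: circle(B,8.00) ∩ circle(D,8.00): a=5.7438, h=5.5685
θ=141°:   candidates: C₊=(4.2495,6.4368) cross=63.969; C₋=(2.4191,-4.5488) cross=-63.969
θ=141°:   branch + wants cross > 0 → take C=(4.2495,6.4368) (cross=63.969)
θ=141°: ex = (C−B)/|BC| = (0.8226,0.5686); ey = (-0.5686,0.8226)
θ=141°: P = B + -3.26·ex + -3.13·ey = (-3.2334,-2.5405)
θ=280°: B = A + 3.00·(cos280°, sin280°) = (0.5209, -2.9544)
θ=280°: |BD| = 8.9790
θ=280°: circle(B,8.00) ∩ circle(D,8.00): a=4.4895, h=6.6215
θ=280°:   candidates: C₊=(2.5818,4.7756) cross=59.455; C₋=(6.9392,-7.7300) cross=-59.455
θ=280°:   branch + wants cross > 0 → take C=(2.5818,4.7756) (cross=59.455)
θ=280°: ex = (C−B)/|BC| = (0.2576,0.9663); ey = (-0.9663,0.2576)
θ=280°: P = B + -3.26·ex + -3.13·ey = (2.7055,-6.9107)
θ=312°: B = A + 3.00·(cos312°, sin312°) = (2.0074, -2.2294)
θ=312°: |BD| = 7.3394
θ=312°: circle(B,8.00) ∩ circle(D,8.00): a=3.6697, h=7.1087
θ=312°:   candidates: C₊=(3.3444,5.6581) cross=52.173; C₋=(7.6630,-7.8875) cross=-52.173
θ=312°:   branch + wants cross > 0 → take C=(3.3444,5.6581) (cross=52.173)
θ=312°: ex = (C−B)/|BC| = (0.1671,0.9859); ey = (-0.9859,0.1671)
θ=312°: P = B + -3.26·ex + -3.13·ey = (4.5486,-5.9667)

θ=141°: -3.23 -2.54
θ=280°: 2.71 -6.91
θ=312°: 4.55 -5.97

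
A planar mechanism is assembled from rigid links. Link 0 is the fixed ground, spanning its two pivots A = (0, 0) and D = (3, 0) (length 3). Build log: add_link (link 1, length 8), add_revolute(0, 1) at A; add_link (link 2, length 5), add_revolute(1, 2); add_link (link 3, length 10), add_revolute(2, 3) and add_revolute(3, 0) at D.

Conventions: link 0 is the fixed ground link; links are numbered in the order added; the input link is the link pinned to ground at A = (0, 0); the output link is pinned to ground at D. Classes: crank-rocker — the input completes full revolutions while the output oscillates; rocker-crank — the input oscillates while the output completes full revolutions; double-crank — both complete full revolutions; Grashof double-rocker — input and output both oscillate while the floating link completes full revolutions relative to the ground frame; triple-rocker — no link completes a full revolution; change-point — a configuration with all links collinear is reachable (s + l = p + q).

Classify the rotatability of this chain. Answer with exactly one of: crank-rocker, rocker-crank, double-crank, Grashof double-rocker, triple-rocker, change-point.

lengths: ground=3, input=8, coupler=5, output=10
sorted: s=3 (shortest), l=10 (longest), p+q=13
s + l = 13 vs p + q = 13
s + l = p + q → change-point (collinear configuration reachable)

change-point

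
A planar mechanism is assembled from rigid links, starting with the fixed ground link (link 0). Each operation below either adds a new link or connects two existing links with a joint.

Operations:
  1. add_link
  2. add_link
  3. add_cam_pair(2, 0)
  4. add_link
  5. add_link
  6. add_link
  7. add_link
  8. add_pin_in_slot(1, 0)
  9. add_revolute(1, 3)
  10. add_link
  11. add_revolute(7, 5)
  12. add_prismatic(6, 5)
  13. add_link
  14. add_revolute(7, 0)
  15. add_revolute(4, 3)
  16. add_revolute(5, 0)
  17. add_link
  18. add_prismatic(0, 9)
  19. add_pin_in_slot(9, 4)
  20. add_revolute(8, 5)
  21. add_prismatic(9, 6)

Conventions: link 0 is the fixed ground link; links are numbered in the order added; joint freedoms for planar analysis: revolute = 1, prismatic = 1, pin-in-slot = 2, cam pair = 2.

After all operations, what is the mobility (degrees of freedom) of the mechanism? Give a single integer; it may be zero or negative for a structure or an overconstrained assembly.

ground; <1,0,0>
#1 <2,0,0>
#2 <3,0,0>
C:2↔0 J2 <3,0,1>
#3 <4,0,1>
#4 <5,0,1>
#5 <6,0,1>
#6 <7,0,1>
PS:1↔0 J2 <7,0,2>
R:1↔3 J1 <7,1,2>
#7 <8,1,2>
R:7↔5 J1 <8,2,2>
P:6↔5 J1 <8,3,2>
#8 <9,3,2>
R:7↔0 J1 <9,4,2>
R:4↔3 J1 <9,5,2>
R:5↔0 J1 <9,6,2>
#9 <10,6,2>
P:0↔9 J1 <10,7,2>
PS:9↔4 J2 <10,7,3>
R:8↔5 J1 <10,8,3>
P:9↔6 J1 <10,9,3>
3×9 − 2×9 − 1×3 = 6

M = 6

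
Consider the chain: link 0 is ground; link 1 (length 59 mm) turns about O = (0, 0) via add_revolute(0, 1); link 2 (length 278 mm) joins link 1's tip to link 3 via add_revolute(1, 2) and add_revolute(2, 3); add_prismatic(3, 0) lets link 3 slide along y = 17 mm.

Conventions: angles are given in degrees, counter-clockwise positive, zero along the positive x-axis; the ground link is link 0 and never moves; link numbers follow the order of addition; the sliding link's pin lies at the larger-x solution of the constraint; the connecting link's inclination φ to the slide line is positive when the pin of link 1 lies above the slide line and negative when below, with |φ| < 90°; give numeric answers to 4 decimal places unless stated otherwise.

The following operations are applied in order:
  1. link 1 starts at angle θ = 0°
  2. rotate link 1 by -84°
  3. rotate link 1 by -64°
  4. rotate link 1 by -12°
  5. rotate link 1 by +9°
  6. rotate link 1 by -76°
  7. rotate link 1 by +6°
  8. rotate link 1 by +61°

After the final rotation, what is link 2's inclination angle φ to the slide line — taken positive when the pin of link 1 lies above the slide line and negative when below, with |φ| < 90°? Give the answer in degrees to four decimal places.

geometry: r = 59 mm, L = 278 mm, e = 17 mm; θ starts at 0°
rotate link 1 by -84°: θ ← 0° -84° = -84°
rotate link 1 by -64°: θ ← -84° -64° = -148°
rotate link 1 by -12°: θ ← -148° -12° = -160°
rotate link 1 by +9°: θ ← -160° +9° = -151°
rotate link 1 by -76°: θ ← -151° -76° = -227°
rotate link 1 by +6°: θ ← -227° +6° = -221°
rotate link 1 by +61°: θ ← -221° +61° = -160°
h = r sin θ − e = -20.179188 − 17 = -37.179188
sin φ = h / L = -37.179188 / 278 = -0.13373809
φ = arcsin(-0.13373809) = -7.685656°

-7.6857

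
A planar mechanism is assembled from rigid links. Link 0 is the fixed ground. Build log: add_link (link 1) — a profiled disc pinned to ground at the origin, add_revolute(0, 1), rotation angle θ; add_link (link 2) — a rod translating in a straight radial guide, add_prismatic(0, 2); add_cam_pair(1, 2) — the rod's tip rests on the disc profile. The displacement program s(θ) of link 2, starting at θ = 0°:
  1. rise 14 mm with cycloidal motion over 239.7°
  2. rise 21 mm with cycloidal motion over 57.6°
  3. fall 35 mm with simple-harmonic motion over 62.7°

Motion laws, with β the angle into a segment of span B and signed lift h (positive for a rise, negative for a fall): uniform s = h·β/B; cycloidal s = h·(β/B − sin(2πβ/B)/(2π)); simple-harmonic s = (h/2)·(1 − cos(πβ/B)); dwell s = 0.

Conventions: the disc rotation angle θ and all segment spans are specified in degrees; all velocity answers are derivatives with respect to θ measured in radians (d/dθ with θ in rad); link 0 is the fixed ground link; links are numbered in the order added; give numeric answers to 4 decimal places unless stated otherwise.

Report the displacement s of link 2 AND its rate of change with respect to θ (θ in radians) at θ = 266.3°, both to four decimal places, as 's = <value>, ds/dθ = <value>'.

seg 1 [0°–239.7°] cycloidal, h=14: full span → s += 14 → s = 14.0000
seg 2 [239.7°–297.3°] cycloidal, h=21: θ=266.3° here. β=26.6, B=57.6. 21·(0.4618 − sin(2π·0.4618)/(2π)) = 8.9035 → s = 22.9035
velocity in seg [239.7°–297.3°] (cycloidal), θ in radians: β = 26.6° = 0.4643 rad, B = 57.6° = 1.0053 rad; ds/dθ = (h/B)(1 − cos(2πβ/B)) = (21/1.0053)(1 − cos(2π·0.4618)) = 41.179535 mm/rad

s = 22.9035, ds/dθ = 41.1795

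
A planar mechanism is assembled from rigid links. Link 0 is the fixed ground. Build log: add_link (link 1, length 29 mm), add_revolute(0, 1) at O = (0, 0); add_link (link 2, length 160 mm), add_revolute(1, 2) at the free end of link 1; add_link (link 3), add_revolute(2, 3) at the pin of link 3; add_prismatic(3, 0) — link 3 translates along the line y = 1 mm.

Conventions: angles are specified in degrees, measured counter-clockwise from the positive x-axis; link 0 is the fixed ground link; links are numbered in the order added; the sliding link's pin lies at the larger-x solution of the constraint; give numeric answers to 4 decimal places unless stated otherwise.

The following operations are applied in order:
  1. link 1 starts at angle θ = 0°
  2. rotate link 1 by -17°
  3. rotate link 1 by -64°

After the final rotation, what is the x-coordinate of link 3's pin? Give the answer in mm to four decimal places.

geometry: r = 29 mm, L = 160 mm, e = 1 mm; θ starts at 0°
rotate link 1 by -17°: θ ← 0° -17° = -17°
rotate link 1 by -64°: θ ← -17° -64° = -81°
crank pin P = (r cos θ, r sin θ) = (4.536599, -28.642962)
h = r sin θ − e = -28.642962 − 1 = -29.642962
x = r cos θ + √(L² − h²) = 4.536599 + 157.230070 = 161.766669

161.7667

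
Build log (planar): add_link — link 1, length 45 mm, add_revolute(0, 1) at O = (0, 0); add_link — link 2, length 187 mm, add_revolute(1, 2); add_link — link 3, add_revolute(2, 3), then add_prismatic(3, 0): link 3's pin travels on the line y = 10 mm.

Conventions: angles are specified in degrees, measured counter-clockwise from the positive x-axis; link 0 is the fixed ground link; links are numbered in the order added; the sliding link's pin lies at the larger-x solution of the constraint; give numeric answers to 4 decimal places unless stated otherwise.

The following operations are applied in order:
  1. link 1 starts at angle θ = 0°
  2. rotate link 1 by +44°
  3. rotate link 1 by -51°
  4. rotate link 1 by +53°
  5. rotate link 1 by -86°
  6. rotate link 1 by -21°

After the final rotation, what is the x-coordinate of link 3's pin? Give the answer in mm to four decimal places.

geometry: r = 45 mm, L = 187 mm, e = 10 mm; θ starts at 0°
rotate link 1 by +44°: θ ← 0° +44° = 44°
rotate link 1 by -51°: θ ← 44° -51° = -7°
rotate link 1 by +53°: θ ← -7° +53° = 46°
rotate link 1 by -86°: θ ← 46° -86° = -40°
rotate link 1 by -21°: θ ← -40° -21° = -61°
crank pin P = (r cos θ, r sin θ) = (21.816433, -39.357887)
h = r sin θ − e = -39.357887 − 10 = -49.357887
x = r cos θ + √(L² − h²) = 21.816433 + 180.368509 = 202.184942

202.1849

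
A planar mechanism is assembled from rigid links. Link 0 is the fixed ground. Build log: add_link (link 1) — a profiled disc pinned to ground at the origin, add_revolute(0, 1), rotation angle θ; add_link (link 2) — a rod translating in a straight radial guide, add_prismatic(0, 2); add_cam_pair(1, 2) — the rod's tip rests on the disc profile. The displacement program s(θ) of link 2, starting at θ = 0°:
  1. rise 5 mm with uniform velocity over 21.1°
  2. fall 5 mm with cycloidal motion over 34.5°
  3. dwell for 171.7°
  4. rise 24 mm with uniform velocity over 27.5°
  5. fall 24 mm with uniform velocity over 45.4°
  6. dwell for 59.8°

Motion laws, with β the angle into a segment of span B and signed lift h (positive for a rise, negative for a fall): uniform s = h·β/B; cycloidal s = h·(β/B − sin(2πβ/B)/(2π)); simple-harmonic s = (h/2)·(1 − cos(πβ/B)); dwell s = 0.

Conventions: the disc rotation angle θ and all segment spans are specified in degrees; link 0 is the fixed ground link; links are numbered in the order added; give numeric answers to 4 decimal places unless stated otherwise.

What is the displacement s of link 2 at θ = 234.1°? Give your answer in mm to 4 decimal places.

seg 1 [0°–21.1°] uniform, h=5: full span → s += 5 → s = 5.0000
seg 2 [21.1°–55.6°] cycloidal, h=-5: full span → s += -5 → s = 0.0000
seg 3 [55.6°–227.3°] dwell: s stays 0.0000
seg 4 [227.3°–254.8°] uniform, h=24: θ=234.1° here. β=6.8, B=27.5. 24·6.8/27.5 = 5.9345 → s = 5.9345

5.9345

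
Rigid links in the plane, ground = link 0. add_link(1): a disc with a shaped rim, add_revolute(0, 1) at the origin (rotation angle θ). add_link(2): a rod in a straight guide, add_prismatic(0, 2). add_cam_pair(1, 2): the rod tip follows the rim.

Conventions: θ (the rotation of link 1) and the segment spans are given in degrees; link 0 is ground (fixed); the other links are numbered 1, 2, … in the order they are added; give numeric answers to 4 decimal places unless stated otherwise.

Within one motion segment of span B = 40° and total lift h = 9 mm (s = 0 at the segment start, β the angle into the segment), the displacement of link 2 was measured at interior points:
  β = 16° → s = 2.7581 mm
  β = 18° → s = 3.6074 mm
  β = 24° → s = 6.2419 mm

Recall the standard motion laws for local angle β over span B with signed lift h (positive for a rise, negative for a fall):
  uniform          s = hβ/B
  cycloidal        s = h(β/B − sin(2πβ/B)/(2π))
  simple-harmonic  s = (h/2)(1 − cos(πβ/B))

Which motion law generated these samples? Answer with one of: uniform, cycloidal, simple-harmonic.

candidates at β/B = r: uniform s = h·r (linear in β); cycloidal s = h·(r − sin(2πr)/(2π)); simple-harmonic s = (h/2)(1 − cos(πr))
β=16°: printed 2.7581 | uniform 3.6000, cycloidal 2.7581, simple-harmonic 3.1094
β=18°: printed 3.6074 | uniform 4.0500, cycloidal 3.6074, simple-harmonic 3.7960
β=24°: printed 6.2419 | uniform 5.4000, cycloidal 6.2419, simple-harmonic 5.8906
only one law matches every sample → cycloidal

cycloidal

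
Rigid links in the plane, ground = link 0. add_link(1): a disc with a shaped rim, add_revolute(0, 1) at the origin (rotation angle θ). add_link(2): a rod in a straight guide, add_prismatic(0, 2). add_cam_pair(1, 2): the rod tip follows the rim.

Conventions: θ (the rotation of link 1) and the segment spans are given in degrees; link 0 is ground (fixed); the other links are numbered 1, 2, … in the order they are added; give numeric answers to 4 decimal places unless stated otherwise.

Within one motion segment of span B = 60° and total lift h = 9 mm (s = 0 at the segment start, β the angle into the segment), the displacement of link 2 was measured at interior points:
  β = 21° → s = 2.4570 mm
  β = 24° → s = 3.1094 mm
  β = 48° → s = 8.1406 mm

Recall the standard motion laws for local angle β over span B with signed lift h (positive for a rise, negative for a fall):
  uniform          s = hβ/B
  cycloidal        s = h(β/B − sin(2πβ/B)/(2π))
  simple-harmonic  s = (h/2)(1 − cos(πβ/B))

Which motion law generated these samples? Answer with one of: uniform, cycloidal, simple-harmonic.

candidates at β/B = r: uniform s = h·r (linear in β); cycloidal s = h·(r − sin(2πr)/(2π)); simple-harmonic s = (h/2)(1 − cos(πr))
β=21°: printed 2.4570 | uniform 3.1500, cycloidal 1.9912, simple-harmonic 2.4570
β=24°: printed 3.1094 | uniform 3.6000, cycloidal 2.7581, simple-harmonic 3.1094
β=48°: printed 8.1406 | uniform 7.2000, cycloidal 8.5623, simple-harmonic 8.1406
only one law matches every sample → simple-harmonic

simple-harmonic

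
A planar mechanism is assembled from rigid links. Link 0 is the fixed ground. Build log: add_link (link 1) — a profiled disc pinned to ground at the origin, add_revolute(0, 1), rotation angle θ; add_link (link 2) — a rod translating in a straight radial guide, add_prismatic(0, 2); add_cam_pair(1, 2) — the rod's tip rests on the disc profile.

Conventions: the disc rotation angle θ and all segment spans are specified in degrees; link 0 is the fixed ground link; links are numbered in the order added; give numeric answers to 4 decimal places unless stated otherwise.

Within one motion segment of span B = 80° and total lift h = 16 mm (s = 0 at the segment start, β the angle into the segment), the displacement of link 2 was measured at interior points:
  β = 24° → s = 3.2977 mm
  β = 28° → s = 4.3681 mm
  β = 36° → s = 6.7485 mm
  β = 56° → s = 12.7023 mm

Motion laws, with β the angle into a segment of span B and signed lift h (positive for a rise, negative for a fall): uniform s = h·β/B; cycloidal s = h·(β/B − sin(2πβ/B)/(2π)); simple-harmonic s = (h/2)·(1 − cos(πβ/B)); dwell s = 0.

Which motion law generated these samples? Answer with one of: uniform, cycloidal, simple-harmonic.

candidates at β/B = r: uniform s = h·r (linear in β); cycloidal s = h·(r − sin(2πr)/(2π)); simple-harmonic s = (h/2)(1 − cos(πr))
β=24°: printed 3.2977 | uniform 4.8000, cycloidal 2.3782, simple-harmonic 3.2977
β=28°: printed 4.3681 | uniform 5.6000, cycloidal 3.5399, simple-harmonic 4.3681
β=36°: printed 6.7485 | uniform 7.2000, cycloidal 6.4131, simple-harmonic 6.7485
β=56°: printed 12.7023 | uniform 11.2000, cycloidal 13.6218, simple-harmonic 12.7023
only one law matches every sample → simple-harmonic

simple-harmonic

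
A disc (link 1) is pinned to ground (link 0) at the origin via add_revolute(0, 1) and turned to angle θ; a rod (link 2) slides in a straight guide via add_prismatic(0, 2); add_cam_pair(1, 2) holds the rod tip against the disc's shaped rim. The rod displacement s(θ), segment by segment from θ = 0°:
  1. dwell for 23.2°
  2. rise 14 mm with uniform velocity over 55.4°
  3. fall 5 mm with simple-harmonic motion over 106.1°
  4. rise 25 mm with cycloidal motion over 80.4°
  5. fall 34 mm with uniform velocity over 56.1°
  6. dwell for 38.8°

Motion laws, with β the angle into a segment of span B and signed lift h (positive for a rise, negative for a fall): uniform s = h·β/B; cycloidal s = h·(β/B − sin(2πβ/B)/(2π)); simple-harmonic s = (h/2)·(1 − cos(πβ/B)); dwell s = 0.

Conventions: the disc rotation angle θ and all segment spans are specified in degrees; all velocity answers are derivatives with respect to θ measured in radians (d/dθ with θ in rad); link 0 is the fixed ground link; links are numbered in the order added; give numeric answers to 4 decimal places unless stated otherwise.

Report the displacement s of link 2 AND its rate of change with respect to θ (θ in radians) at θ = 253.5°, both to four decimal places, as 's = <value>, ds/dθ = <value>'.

segment 1 (0° to 23.2°, dwell): s unchanged at 0.0000
segment 2 (23.2° to 78.6°, uniform, h = 14) is passed completely: s = 0.0000 + (14) = 14.0000
segment 3 (78.6° to 184.7°, simple-harmonic, h = -5) is passed completely: s = 14.0000 + (-5) = 9.0000
θ = 253.5° falls in segment 4 (184.7° to 265.1°, cycloidal, h = 25): β = 253.5 − 184.7 = 68.8°, B = 80.4°; Δs = 25·(0.8557 − sin(2π·0.8557)/(2π)) = 24.5259; s = 9.0000 + 24.5259 = 33.5259
velocity in seg [184.7°–265.1°] (cycloidal), θ in radians: β = 68.8° = 1.2008 rad, B = 80.4° = 1.4032 rad; ds/dθ = (h/B)(1 − cos(2πβ/B)) = (25/1.4032)(1 − cos(2π·0.8557)) = 6.832696 mm/rad

s = 33.5259, ds/dθ = 6.8327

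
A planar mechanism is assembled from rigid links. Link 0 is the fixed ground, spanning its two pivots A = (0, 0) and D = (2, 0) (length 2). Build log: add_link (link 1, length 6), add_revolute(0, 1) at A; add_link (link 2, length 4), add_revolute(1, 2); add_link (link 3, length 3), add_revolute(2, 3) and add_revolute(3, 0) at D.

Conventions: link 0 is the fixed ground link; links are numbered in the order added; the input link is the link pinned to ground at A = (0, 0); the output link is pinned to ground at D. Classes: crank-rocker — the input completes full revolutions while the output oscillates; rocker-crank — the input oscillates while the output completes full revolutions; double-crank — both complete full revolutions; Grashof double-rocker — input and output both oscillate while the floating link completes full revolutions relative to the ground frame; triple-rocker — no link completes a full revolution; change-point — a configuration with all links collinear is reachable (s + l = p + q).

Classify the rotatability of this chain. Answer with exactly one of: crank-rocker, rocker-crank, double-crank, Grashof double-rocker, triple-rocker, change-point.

lengths: ground=2, input=6, coupler=4, output=3
sorted: s=2 (shortest), l=6 (longest), p+q=7
s + l = 8 vs p + q = 7
s + l > p + q → non-Grashof → no link fully rotates → triple-rocker

triple-rocker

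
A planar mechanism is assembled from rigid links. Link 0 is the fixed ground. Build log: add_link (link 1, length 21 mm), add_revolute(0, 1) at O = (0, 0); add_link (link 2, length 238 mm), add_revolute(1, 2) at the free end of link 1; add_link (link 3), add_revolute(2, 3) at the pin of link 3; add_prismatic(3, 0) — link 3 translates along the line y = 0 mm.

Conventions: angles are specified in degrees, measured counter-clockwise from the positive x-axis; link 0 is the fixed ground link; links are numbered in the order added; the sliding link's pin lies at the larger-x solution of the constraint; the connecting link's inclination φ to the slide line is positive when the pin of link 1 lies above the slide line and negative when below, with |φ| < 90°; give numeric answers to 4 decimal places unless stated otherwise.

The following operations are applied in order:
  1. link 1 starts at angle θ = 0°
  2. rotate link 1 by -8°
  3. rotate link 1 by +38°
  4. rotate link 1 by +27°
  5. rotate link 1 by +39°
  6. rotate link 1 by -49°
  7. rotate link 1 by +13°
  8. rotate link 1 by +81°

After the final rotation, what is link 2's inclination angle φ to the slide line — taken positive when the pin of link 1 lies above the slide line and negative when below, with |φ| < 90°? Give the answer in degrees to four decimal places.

geometry: r = 21 mm, L = 238 mm, e = 0 mm; θ starts at 0°
rotate link 1 by -8°: θ ← 0° -8° = -8°
rotate link 1 by +38°: θ ← -8° +38° = 30°
rotate link 1 by +27°: θ ← 30° +27° = 57°
rotate link 1 by +39°: θ ← 57° +39° = 96°
rotate link 1 by -49°: θ ← 96° -49° = 47°
rotate link 1 by +13°: θ ← 47° +13° = 60°
rotate link 1 by +81°: θ ← 60° +81° = 141°
h = r sin θ − e = 13.215728 − 0 = 13.215728
sin φ = h / L = 13.215728 / 238 = 0.05552827
φ = arcsin(0.05552827) = 3.183173°

3.1832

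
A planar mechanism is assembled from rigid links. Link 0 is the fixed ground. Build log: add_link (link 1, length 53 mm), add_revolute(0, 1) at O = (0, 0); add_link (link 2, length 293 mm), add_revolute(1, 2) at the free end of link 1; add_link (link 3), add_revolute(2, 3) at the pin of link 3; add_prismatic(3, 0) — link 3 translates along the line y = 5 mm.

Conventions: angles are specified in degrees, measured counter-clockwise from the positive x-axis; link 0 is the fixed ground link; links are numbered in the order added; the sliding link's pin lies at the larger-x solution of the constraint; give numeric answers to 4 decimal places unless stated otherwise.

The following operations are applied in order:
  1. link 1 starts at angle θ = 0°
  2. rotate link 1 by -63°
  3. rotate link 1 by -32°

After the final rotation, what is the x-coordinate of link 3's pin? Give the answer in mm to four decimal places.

geometry: r = 53 mm, L = 293 mm, e = 5 mm; θ starts at 0°
rotate link 1 by -63°: θ ← 0° -63° = -63°
rotate link 1 by -32°: θ ← -63° -32° = -95°
crank pin P = (r cos θ, r sin θ) = (-4.619254, -52.798319)
h = r sin θ − e = -52.798319 − 5 = -57.798319
x = r cos θ + √(L² − h²) = -4.619254 + 287.242675 = 282.623421

282.6234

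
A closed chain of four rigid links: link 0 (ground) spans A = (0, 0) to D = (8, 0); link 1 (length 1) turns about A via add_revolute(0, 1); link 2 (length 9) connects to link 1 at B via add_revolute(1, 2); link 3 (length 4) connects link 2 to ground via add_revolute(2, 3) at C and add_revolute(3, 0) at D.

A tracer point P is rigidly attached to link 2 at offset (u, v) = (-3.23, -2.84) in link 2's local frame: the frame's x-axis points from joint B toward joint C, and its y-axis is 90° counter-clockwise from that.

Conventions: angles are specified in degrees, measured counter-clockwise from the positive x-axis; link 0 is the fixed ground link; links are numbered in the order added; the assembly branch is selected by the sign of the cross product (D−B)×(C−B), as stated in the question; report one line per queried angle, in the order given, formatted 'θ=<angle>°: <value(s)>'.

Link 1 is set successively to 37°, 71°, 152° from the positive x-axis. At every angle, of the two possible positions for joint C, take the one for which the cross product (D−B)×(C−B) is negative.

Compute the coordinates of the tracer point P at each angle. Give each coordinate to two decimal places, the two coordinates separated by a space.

A=(0,0), D=(8.00,0)
θ=37°: B = A + 1.00·(cos37°, sin37°) = (0.7986, 0.6018)
θ=37°: |BD| = 7.2265
θ=37°: circle(B,9.00) ∩ circle(D,4.00): a=8.1106, h=3.9011
θ=37°:   candidates: C₊=(9.2059,3.8139) cross=28.191; C₋=(8.5562,-3.9611) cross=-28.191
θ=37°:   branch - wants cross < 0 → take C=(8.5562,-3.9611) (cross=-28.191)
θ=37°: ex = (C−B)/|BC| = (0.8619,-0.5070); ey = (0.5070,0.8619)
θ=37°: P = B + -3.23·ex + -2.84·ey = (-3.4253,-0.2085)
θ=71°: B = A + 1.00·(cos71°, sin71°) = (0.3256, 0.9455)
θ=71°: |BD| = 7.7325
θ=71°: circle(B,9.00) ∩ circle(D,4.00): a=8.0693, h=3.9858
θ=71°:   candidates: C₊=(8.8217,3.9147) cross=30.820; C₋=(7.8469,-3.9971) cross=-30.820
θ=71°:   branch - wants cross < 0 → take C=(7.8469,-3.9971) (cross=-30.820)
θ=71°: ex = (C−B)/|BC| = (0.8357,-0.5492); ey = (0.5492,0.8357)
θ=71°: P = B + -3.23·ex + -2.84·ey = (-3.9334,0.3460)
θ=152°: B = A + 1.00·(cos152°, sin152°) = (-0.8829, 0.4695)
θ=152°: |BD| = 8.8953
θ=152°: circle(B,9.00) ∩ circle(D,4.00): a=8.1013, h=3.9204
θ=152°:   candidates: C₊=(7.4139,3.9568) cross=34.873; C₋=(7.0001,-3.8730) cross=-34.873
θ=152°:   branch - wants cross < 0 → take C=(7.0001,-3.8730) (cross=-34.873)
θ=152°: ex = (C−B)/|BC| = (0.8759,-0.4825); ey = (0.4825,0.8759)
θ=152°: P = B + -3.23·ex + -2.84·ey = (-5.0824,-0.4596)

θ=37°: -3.43 -0.21
θ=71°: -3.93 0.35
θ=152°: -5.08 -0.46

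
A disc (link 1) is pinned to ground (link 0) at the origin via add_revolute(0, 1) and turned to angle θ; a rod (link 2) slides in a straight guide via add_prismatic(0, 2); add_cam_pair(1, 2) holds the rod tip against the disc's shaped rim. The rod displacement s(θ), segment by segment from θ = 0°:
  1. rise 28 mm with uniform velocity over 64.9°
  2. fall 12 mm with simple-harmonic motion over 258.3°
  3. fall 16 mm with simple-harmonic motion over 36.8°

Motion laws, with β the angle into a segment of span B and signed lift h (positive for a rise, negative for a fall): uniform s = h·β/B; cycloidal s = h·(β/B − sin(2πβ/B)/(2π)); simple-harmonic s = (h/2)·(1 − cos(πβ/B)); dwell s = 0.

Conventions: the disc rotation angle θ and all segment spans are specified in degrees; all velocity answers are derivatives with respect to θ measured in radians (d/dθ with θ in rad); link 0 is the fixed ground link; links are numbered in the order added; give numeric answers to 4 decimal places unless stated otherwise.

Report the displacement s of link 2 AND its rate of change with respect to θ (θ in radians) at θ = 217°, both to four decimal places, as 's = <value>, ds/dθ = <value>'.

segment 1 (0° to 64.9°, uniform, h = 28) is passed completely: s = 0.0000 + (28) = 28.0000
θ = 217° falls in segment 2 (64.9° to 323.2°, simple-harmonic, h = -12): β = 217 − 64.9 = 152.1°, B = 258.3°; Δs = -12/2·(1 − cos(π·0.5889)) = -7.6531; s = 28.0000 − 7.6531 = 20.3469
velocity in seg [64.9°–323.2°] (simple-harmonic), θ in radians: β = 152.1° = 2.6546 rad, B = 258.3° = 4.5082 rad; ds/dθ = (πh/(2B)) sin(πβ/B) = (π·(-12)/(2·4.5082)) sin(π·0.5889) = -4.019353 mm/rad

s = 20.3469, ds/dθ = -4.0194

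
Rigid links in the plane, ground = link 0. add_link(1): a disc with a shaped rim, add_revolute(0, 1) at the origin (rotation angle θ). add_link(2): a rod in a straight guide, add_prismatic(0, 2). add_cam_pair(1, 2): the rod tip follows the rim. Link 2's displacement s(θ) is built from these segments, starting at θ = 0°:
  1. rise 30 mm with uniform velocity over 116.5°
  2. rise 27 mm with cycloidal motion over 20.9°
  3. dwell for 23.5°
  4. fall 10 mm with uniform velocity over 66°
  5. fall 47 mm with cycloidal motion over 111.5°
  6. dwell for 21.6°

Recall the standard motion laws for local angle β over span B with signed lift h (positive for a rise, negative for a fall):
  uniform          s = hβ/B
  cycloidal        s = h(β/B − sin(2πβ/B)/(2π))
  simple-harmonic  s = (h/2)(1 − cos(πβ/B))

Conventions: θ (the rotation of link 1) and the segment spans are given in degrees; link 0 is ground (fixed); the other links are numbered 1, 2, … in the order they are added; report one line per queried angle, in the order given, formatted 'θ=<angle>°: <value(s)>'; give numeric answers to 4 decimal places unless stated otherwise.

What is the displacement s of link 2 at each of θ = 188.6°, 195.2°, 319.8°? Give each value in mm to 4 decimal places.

segment 1 (0° to 116.5°, uniform, h = 30) is passed completely: s = 0.0000 + (30) = 30.0000
segment 2 (116.5° to 137.4°, cycloidal, h = 27) is passed completely: s = 30.0000 + (27) = 57.0000
segment 3 (137.4° to 160.9°, dwell): s unchanged at 57.0000
θ = 188.6° falls in segment 4 (160.9° to 226.9°, uniform, h = -10): β = 188.6 − 160.9 = 27.7°, B = 66°; Δs = -10·27.7/66 = -4.1970; s = 57.0000 − 4.1970 = 52.8030
θ = 195.2° falls in segment 4 (160.9° to 226.9°, uniform, h = -10): β = 195.2 − 160.9 = 34.3°, B = 66°; Δs = -10·34.3/66 = -5.1970; s = 57.0000 − 5.1970 = 51.8030
segment 4 (160.9° to 226.9°, uniform, h = -10) is passed completely: s = 57.0000 + (-10) = 47.0000
θ = 319.8° falls in segment 5 (226.9° to 338.4°, cycloidal, h = -47): β = 319.8 − 226.9 = 92.9°, B = 111.5°; Δs = -47·(0.8332 − sin(2π·0.8332)/(2π)) = -45.6413; s = 47.0000 − 45.6413 = 1.3587

θ=188.6°: 52.8030
θ=195.2°: 51.8030
θ=319.8°: 1.3587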